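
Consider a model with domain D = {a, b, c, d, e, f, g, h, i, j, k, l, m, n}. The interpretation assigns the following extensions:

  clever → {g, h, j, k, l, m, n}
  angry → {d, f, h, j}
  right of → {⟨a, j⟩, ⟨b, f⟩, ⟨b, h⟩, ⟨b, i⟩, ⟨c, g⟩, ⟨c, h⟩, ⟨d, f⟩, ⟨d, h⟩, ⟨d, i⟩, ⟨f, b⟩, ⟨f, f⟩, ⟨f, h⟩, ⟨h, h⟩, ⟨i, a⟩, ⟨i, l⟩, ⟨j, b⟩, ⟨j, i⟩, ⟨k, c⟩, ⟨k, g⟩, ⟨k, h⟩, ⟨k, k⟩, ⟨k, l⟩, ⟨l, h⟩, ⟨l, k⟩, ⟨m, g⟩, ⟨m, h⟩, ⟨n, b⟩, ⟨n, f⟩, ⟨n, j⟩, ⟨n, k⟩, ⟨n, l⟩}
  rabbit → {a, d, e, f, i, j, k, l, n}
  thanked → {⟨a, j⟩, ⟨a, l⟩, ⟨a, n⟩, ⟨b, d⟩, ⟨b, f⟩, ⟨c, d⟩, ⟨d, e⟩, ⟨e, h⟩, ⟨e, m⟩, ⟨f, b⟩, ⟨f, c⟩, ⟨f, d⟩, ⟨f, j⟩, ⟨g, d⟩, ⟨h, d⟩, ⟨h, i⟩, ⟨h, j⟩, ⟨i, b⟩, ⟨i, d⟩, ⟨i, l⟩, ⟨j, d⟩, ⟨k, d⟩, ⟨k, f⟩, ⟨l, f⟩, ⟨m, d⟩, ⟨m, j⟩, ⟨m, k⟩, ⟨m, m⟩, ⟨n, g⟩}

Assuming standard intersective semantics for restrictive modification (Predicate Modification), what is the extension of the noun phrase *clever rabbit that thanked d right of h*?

⟦that thanked d⟧ = {x : ⟨x, d⟩ ∈ ⟦thanked⟧} = {b, c, f, g, h, i, j, k, m}
⟦right of h⟧ = {x : ⟨x, h⟩ ∈ ⟦right of⟧} = {b, c, d, f, h, k, l, m}
⟦rabbit⟧ = {a, d, e, f, i, j, k, l, n}
… ∩ ⟦that thanked d⟧ = {a, d, e, f, i, j, k, l, n} ∩ {b, c, f, g, h, i, j, k, m} = {f, i, j, k}
… ∩ ⟦right of h⟧ = {f, i, j, k} ∩ {b, c, d, f, h, k, l, m} = {f, k}
… ∩ ⟦clever⟧ = {f, k} ∩ {g, h, j, k, l, m, n} = {k}
So ⟦clever rabbit that thanked d right of h⟧ = {k}.

{k}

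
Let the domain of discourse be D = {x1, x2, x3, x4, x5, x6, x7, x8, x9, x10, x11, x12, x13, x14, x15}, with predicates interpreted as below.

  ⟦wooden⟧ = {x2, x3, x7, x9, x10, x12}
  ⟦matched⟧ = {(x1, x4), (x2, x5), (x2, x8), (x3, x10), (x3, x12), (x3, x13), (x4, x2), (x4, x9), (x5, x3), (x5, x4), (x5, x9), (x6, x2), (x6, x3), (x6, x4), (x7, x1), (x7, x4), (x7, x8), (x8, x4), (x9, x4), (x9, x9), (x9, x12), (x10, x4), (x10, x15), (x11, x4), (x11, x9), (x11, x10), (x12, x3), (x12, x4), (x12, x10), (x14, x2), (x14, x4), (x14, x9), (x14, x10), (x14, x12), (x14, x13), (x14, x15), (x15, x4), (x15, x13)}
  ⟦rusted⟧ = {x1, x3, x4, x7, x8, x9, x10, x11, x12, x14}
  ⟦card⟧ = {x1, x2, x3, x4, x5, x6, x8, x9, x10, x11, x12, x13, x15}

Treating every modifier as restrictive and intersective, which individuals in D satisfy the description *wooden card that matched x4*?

{x9, x10, x12}

⟦that matched x4⟧ = {x : ⟨x, x4⟩ ∈ ⟦matched⟧} = {x1, x5, x6, x7, x8, x9, x10, x11, x12, x14, x15}
⟦card⟧ = {x1, x2, x3, x4, x5, x6, x8, x9, x10, x11, x12, x13, x15}
… ∩ ⟦that matched x4⟧ = {x1, x2, x3, x4, x5, x6, x8, x9, x10, x11, x12, x13, x15} ∩ {x1, x5, x6, x7, x8, x9, x10, x11, x12, x14, x15} = {x1, x5, x6, x8, x9, x10, x11, x12, x15}
… ∩ ⟦wooden⟧ = {x1, x5, x6, x8, x9, x10, x11, x12, x15} ∩ {x2, x3, x7, x9, x10, x12} = {x9, x10, x12}
So ⟦wooden card that matched x4⟧ = {x9, x10, x12}.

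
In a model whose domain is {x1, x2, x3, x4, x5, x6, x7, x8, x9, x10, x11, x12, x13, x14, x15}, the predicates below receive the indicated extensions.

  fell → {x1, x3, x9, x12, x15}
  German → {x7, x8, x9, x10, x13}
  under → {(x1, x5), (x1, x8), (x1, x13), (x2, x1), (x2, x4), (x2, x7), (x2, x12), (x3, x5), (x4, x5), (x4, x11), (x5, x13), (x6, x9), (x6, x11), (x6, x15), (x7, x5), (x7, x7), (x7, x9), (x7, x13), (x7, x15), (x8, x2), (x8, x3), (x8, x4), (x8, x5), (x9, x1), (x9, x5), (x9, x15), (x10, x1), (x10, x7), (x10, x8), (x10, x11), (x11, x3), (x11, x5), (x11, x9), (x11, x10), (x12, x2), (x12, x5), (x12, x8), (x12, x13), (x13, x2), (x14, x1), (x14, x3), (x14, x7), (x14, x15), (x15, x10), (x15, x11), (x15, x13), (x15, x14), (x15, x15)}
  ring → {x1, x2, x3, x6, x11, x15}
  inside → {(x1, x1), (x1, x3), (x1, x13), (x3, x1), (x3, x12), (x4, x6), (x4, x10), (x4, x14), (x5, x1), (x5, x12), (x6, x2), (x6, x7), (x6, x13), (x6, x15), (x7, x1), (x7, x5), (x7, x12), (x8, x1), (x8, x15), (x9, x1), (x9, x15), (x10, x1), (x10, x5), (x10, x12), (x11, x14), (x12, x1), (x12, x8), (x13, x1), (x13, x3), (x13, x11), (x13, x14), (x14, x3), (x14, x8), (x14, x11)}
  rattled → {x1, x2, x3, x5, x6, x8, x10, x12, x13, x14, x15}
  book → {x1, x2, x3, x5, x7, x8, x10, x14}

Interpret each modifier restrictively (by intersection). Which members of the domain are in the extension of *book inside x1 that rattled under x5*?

⟦inside x1⟧ = {x : ⟨x, x1⟩ ∈ ⟦inside⟧} = {x1, x3, x5, x7, x8, x9, x10, x12, x13}
⟦that rattled⟧ = ⟦rattled⟧ = {x1, x2, x3, x5, x6, x8, x10, x12, x13, x14, x15}
⟦under x5⟧ = {x : ⟨x, x5⟩ ∈ ⟦under⟧} = {x1, x3, x4, x7, x8, x9, x11, x12}
⟦book⟧ = {x1, x2, x3, x5, x7, x8, x10, x14}
… ∩ ⟦inside x1⟧ = {x1, x2, x3, x5, x7, x8, x10, x14} ∩ {x1, x3, x5, x7, x8, x9, x10, x12, x13} = {x1, x3, x5, x7, x8, x10}
… ∩ ⟦that rattled⟧ = {x1, x3, x5, x7, x8, x10} ∩ {x1, x2, x3, x5, x6, x8, x10, x12, x13, x14, x15} = {x1, x3, x5, x8, x10}
… ∩ ⟦under x5⟧ = {x1, x3, x5, x8, x10} ∩ {x1, x3, x4, x7, x8, x9, x11, x12} = {x1, x3, x8}
So ⟦book inside x1 that rattled under x5⟧ = {x1, x3, x8}.

{x1, x3, x8}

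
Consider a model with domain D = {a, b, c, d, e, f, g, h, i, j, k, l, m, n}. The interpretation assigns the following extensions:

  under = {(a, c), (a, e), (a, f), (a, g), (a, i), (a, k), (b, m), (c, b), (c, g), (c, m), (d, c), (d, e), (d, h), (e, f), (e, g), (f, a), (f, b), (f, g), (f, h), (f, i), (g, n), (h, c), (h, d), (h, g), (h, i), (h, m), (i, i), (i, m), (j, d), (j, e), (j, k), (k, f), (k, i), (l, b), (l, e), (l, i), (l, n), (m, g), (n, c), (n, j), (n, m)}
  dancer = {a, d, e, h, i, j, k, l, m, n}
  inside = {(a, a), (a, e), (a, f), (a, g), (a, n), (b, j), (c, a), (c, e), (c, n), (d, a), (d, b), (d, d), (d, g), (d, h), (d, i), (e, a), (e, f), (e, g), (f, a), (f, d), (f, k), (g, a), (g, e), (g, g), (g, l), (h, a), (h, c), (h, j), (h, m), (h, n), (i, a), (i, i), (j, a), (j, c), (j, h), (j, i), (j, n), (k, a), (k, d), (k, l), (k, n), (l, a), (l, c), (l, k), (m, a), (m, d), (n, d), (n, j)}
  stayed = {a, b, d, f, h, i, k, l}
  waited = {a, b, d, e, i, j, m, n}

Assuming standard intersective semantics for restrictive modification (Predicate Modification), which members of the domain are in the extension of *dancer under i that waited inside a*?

⟦under i⟧ = {x : ⟨x, i⟩ ∈ ⟦under⟧} = {a, f, h, i, k, l}
⟦that waited⟧ = ⟦waited⟧ = {a, b, d, e, i, j, m, n}
⟦inside a⟧ = {x : ⟨x, a⟩ ∈ ⟦inside⟧} = {a, c, d, e, f, g, h, i, j, k, l, m}
⟦dancer⟧ = {a, d, e, h, i, j, k, l, m, n}
… ∩ ⟦under i⟧ = {a, d, e, h, i, j, k, l, m, n} ∩ {a, f, h, i, k, l} = {a, h, i, k, l}
… ∩ ⟦that waited⟧ = {a, h, i, k, l} ∩ {a, b, d, e, i, j, m, n} = {a, i}
… ∩ ⟦inside a⟧ = {a, i} ∩ {a, c, d, e, f, g, h, i, j, k, l, m} = {a, i}
So ⟦dancer under i that waited inside a⟧ = {a, i}.

{a, i}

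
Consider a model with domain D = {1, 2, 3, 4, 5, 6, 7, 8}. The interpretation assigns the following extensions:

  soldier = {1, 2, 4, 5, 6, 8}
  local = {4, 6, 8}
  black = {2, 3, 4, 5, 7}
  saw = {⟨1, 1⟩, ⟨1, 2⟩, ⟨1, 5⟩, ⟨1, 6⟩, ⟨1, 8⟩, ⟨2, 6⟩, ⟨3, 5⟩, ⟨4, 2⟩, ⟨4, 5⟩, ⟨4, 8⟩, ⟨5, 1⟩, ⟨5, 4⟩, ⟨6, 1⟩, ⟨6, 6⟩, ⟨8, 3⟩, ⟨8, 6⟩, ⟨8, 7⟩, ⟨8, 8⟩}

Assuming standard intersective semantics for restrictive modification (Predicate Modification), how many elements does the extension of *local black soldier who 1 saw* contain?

0

⟦who 1 saw⟧ = {x : ⟨1, x⟩ ∈ ⟦saw⟧} = {1, 2, 5, 6, 8}
⟦soldier⟧ = {1, 2, 4, 5, 6, 8}
… ∩ ⟦who 1 saw⟧ = {1, 2, 4, 5, 6, 8} ∩ {1, 2, 5, 6, 8} = {1, 2, 5, 6, 8}
… ∩ ⟦local⟧ = {1, 2, 5, 6, 8} ∩ {4, 6, 8} = {6, 8}
… ∩ ⟦black⟧ = {6, 8} ∩ {2, 3, 4, 5, 7} = ∅
⟦local black soldier who 1 saw⟧ = ∅, so the cardinality is 0.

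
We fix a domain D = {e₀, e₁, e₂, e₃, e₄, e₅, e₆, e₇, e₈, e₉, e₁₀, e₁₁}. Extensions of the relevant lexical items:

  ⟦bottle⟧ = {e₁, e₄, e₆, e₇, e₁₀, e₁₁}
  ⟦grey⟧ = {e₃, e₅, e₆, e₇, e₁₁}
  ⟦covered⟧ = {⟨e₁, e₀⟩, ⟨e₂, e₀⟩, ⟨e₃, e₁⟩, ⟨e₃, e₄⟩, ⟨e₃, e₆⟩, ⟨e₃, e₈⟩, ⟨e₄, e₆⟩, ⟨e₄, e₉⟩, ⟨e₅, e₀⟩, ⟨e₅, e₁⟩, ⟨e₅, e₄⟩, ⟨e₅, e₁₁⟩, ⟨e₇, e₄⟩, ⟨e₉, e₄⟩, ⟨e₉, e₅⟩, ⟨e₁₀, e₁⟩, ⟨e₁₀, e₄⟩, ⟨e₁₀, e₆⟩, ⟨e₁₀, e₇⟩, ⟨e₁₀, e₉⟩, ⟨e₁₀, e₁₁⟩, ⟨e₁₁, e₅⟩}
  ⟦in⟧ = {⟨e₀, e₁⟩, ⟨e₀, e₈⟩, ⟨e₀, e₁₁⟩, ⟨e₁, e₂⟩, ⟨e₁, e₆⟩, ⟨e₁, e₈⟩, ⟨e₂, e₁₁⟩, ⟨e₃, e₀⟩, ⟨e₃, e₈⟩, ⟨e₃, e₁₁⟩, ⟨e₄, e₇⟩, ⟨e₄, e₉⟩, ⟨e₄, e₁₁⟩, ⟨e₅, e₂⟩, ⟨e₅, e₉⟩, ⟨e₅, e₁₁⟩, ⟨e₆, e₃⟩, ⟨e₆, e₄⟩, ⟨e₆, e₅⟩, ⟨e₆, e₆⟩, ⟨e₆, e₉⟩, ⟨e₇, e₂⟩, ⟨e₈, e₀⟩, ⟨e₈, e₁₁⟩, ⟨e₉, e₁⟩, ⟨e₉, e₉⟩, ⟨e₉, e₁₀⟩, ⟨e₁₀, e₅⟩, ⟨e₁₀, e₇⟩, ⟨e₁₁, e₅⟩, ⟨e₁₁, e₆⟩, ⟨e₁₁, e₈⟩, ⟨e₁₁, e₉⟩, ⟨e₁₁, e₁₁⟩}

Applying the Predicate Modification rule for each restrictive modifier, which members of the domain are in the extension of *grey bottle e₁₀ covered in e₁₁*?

⟦e₁₀ covered⟧ = {x : ⟨e₁₀, x⟩ ∈ ⟦covered⟧} = {e₁, e₄, e₆, e₇, e₉, e₁₁}
⟦in e₁₁⟧ = {x : ⟨x, e₁₁⟩ ∈ ⟦in⟧} = {e₀, e₂, e₃, e₄, e₅, e₈, e₁₁}
⟦bottle⟧ = {e₁, e₄, e₆, e₇, e₁₀, e₁₁}
… ∩ ⟦e₁₀ covered⟧ = {e₁, e₄, e₆, e₇, e₁₀, e₁₁} ∩ {e₁, e₄, e₆, e₇, e₉, e₁₁} = {e₁, e₄, e₆, e₇, e₁₁}
… ∩ ⟦in e₁₁⟧ = {e₁, e₄, e₆, e₇, e₁₁} ∩ {e₀, e₂, e₃, e₄, e₅, e₈, e₁₁} = {e₄, e₁₁}
… ∩ ⟦grey⟧ = {e₄, e₁₁} ∩ {e₃, e₅, e₆, e₇, e₁₁} = {e₁₁}
So ⟦grey bottle e₁₀ covered in e₁₁⟧ = {e₁₁}.

{e₁₁}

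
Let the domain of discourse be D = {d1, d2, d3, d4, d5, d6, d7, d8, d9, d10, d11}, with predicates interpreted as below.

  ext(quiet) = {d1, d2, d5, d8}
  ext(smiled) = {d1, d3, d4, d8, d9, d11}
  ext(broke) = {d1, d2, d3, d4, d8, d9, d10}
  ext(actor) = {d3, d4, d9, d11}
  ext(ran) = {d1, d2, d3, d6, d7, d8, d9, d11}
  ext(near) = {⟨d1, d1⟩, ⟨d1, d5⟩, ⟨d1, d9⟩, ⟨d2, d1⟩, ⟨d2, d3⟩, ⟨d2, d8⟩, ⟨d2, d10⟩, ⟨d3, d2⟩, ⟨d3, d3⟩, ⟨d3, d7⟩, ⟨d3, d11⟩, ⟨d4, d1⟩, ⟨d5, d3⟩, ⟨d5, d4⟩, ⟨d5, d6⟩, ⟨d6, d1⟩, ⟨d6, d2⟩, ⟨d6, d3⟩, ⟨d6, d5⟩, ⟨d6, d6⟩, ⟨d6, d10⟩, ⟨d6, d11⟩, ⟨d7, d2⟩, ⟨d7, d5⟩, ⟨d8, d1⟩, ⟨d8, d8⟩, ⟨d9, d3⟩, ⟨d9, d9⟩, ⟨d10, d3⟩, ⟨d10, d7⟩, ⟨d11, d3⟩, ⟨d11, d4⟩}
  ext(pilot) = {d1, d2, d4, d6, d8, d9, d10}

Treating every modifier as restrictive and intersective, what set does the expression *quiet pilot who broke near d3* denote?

⟦who broke⟧ = ⟦broke⟧ = {d1, d2, d3, d4, d8, d9, d10}
⟦near d3⟧ = {x : ⟨x, d3⟩ ∈ ⟦near⟧} = {d2, d3, d5, d6, d9, d10, d11}
⟦pilot⟧ = {d1, d2, d4, d6, d8, d9, d10}
… ∩ ⟦who broke⟧ = {d1, d2, d4, d6, d8, d9, d10} ∩ {d1, d2, d3, d4, d8, d9, d10} = {d1, d2, d4, d8, d9, d10}
… ∩ ⟦near d3⟧ = {d1, d2, d4, d8, d9, d10} ∩ {d2, d3, d5, d6, d9, d10, d11} = {d2, d9, d10}
… ∩ ⟦quiet⟧ = {d2, d9, d10} ∩ {d1, d2, d5, d8} = {d2}
So ⟦quiet pilot who broke near d3⟧ = {d2}.

{d2}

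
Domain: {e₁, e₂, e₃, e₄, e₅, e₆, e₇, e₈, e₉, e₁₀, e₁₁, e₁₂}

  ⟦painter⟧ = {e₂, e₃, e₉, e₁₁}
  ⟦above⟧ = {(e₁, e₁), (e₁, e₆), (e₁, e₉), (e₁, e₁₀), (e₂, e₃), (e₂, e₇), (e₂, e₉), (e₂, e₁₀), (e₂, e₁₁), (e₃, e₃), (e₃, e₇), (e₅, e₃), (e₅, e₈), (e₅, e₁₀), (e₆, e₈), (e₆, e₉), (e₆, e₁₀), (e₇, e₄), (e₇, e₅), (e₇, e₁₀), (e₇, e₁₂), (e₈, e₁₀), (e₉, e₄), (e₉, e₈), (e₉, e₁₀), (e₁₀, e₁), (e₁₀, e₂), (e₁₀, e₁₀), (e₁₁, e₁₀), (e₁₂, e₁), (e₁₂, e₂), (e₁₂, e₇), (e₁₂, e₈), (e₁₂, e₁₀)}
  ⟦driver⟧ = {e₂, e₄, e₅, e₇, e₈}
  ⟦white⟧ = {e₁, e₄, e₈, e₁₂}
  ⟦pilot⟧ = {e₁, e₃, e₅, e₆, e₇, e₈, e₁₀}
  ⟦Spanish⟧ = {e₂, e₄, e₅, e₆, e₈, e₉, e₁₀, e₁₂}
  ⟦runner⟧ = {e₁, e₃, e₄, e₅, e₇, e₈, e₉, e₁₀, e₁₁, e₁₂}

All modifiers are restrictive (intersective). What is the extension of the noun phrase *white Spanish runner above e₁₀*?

{e₈, e₁₂}

⟦above e₁₀⟧ = {x : ⟨x, e₁₀⟩ ∈ ⟦above⟧} = {e₁, e₂, e₅, e₆, e₇, e₈, e₉, e₁₀, e₁₁, e₁₂}
⟦runner⟧ = {e₁, e₃, e₄, e₅, e₇, e₈, e₉, e₁₀, e₁₁, e₁₂}
… ∩ ⟦above e₁₀⟧ = {e₁, e₃, e₄, e₅, e₇, e₈, e₉, e₁₀, e₁₁, e₁₂} ∩ {e₁, e₂, e₅, e₆, e₇, e₈, e₉, e₁₀, e₁₁, e₁₂} = {e₁, e₅, e₇, e₈, e₉, e₁₀, e₁₁, e₁₂}
… ∩ ⟦white⟧ = {e₁, e₅, e₇, e₈, e₉, e₁₀, e₁₁, e₁₂} ∩ {e₁, e₄, e₈, e₁₂} = {e₁, e₈, e₁₂}
… ∩ ⟦Spanish⟧ = {e₁, e₈, e₁₂} ∩ {e₂, e₄, e₅, e₆, e₈, e₉, e₁₀, e₁₂} = {e₈, e₁₂}
So ⟦white Spanish runner above e₁₀⟧ = {e₈, e₁₂}.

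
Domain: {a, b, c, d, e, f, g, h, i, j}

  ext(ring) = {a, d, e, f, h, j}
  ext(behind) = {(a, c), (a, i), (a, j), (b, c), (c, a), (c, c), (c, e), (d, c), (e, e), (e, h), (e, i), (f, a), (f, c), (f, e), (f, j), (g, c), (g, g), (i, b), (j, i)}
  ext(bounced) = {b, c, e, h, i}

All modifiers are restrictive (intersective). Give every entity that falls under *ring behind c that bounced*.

{ }

⟦behind c⟧ = {x : ⟨x, c⟩ ∈ ⟦behind⟧} = {a, b, c, d, f, g}
⟦that bounced⟧ = ⟦bounced⟧ = {b, c, e, h, i}
⟦ring⟧ = {a, d, e, f, h, j}
… ∩ ⟦behind c⟧ = {a, d, e, f, h, j} ∩ {a, b, c, d, f, g} = {a, d, f}
… ∩ ⟦that bounced⟧ = {a, d, f} ∩ {b, c, e, h, i} = ∅
So ⟦ring behind c that bounced⟧ = { }.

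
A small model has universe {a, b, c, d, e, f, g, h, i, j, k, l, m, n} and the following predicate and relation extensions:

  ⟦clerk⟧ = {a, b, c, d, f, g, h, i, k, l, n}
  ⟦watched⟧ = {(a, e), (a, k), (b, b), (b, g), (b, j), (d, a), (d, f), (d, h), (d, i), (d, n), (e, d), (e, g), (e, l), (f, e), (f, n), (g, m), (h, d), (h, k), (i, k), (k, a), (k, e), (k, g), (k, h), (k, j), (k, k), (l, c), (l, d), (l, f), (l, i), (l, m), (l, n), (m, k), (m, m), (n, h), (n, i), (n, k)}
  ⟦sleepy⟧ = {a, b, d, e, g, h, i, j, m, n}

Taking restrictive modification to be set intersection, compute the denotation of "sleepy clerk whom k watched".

{a, g, h}

⟦whom k watched⟧ = {x : ⟨k, x⟩ ∈ ⟦watched⟧} = {a, e, g, h, j, k}
⟦clerk⟧ = {a, b, c, d, f, g, h, i, k, l, n}
… ∩ ⟦whom k watched⟧ = {a, b, c, d, f, g, h, i, k, l, n} ∩ {a, e, g, h, j, k} = {a, g, h, k}
… ∩ ⟦sleepy⟧ = {a, g, h, k} ∩ {a, b, d, e, g, h, i, j, m, n} = {a, g, h}
So ⟦sleepy clerk whom k watched⟧ = {a, g, h}.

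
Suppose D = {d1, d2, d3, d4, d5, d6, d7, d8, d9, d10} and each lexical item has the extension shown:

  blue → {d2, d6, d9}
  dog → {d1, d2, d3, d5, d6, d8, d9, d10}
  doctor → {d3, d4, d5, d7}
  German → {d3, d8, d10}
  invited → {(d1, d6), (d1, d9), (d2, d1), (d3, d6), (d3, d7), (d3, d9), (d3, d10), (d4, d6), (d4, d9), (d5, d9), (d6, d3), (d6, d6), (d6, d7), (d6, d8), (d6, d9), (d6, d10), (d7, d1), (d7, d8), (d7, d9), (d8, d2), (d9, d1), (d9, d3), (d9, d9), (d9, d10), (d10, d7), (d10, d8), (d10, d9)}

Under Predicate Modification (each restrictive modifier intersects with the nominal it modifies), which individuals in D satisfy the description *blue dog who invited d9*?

⟦who invited d9⟧ = {x : ⟨x, d9⟩ ∈ ⟦invited⟧} = {d1, d3, d4, d5, d6, d7, d9, d10}
⟦dog⟧ = {d1, d2, d3, d5, d6, d8, d9, d10}
… ∩ ⟦who invited d9⟧ = {d1, d2, d3, d5, d6, d8, d9, d10} ∩ {d1, d3, d4, d5, d6, d7, d9, d10} = {d1, d3, d5, d6, d9, d10}
… ∩ ⟦blue⟧ = {d1, d3, d5, d6, d9, d10} ∩ {d2, d6, d9} = {d6, d9}
So ⟦blue dog who invited d9⟧ = {d6, d9}.

{d6, d9}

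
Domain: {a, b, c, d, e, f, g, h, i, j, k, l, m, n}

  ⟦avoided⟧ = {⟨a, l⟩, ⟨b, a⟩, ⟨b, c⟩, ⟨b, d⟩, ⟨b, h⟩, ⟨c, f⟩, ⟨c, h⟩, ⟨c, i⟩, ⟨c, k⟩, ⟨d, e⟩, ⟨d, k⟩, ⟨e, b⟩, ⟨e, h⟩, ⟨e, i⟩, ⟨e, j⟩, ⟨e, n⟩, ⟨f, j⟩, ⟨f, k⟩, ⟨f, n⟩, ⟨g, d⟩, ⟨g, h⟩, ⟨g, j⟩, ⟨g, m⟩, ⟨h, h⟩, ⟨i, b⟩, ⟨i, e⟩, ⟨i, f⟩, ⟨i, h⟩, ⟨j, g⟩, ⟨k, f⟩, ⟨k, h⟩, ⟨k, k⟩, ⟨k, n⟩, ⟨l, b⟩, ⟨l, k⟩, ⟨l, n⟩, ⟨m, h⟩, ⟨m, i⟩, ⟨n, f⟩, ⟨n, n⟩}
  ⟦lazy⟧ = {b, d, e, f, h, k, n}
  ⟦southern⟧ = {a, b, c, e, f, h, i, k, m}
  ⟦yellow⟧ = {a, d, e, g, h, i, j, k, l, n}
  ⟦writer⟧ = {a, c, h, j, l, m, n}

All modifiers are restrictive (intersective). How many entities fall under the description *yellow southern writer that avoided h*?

⟦that avoided h⟧ = {x : ⟨x, h⟩ ∈ ⟦avoided⟧} = {b, c, e, g, h, i, k, m}
⟦writer⟧ = {a, c, h, j, l, m, n}
… ∩ ⟦that avoided h⟧ = {a, c, h, j, l, m, n} ∩ {b, c, e, g, h, i, k, m} = {c, h, m}
… ∩ ⟦yellow⟧ = {c, h, m} ∩ {a, d, e, g, h, i, j, k, l, n} = {h}
… ∩ ⟦southern⟧ = {h} ∩ {a, b, c, e, f, h, i, k, m} = {h}
⟦yellow southern writer that avoided h⟧ = {h}, so the cardinality is 1.

1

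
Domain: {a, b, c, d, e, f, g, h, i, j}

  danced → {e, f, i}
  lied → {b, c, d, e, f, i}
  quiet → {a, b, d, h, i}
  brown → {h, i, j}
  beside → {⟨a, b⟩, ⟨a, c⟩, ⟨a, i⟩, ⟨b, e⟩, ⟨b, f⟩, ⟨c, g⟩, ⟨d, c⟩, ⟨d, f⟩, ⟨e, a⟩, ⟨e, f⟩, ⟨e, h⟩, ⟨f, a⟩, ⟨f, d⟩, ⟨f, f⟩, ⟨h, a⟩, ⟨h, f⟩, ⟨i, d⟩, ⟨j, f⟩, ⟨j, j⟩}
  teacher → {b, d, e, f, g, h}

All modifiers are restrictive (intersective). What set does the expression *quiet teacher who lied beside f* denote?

{b, d}

⟦who lied⟧ = ⟦lied⟧ = {b, c, d, e, f, i}
⟦beside f⟧ = {x : ⟨x, f⟩ ∈ ⟦beside⟧} = {b, d, e, f, h, j}
⟦teacher⟧ = {b, d, e, f, g, h}
… ∩ ⟦who lied⟧ = {b, d, e, f, g, h} ∩ {b, c, d, e, f, i} = {b, d, e, f}
… ∩ ⟦beside f⟧ = {b, d, e, f} ∩ {b, d, e, f, h, j} = {b, d, e, f}
… ∩ ⟦quiet⟧ = {b, d, e, f} ∩ {a, b, d, h, i} = {b, d}
So ⟦quiet teacher who lied beside f⟧ = {b, d}.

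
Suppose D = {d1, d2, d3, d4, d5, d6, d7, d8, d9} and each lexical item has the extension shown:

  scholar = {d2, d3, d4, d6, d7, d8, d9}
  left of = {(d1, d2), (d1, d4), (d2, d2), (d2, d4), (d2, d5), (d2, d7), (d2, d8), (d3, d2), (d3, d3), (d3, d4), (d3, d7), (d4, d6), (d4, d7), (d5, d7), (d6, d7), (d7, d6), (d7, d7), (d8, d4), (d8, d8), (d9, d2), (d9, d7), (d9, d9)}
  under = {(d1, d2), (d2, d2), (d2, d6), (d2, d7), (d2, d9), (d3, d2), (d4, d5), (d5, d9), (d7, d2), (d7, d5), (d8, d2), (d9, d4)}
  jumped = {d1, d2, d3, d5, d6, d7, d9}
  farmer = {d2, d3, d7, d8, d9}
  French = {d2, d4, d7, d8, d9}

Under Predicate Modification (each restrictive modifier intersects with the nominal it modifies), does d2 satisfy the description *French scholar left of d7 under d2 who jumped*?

yes

⟦left of d7⟧ = {x : ⟨x, d7⟩ ∈ ⟦left of⟧} = {d2, d3, d4, d5, d6, d7, d9}
⟦under d2⟧ = {x : ⟨x, d2⟩ ∈ ⟦under⟧} = {d1, d2, d3, d7, d8}
⟦who jumped⟧ = ⟦jumped⟧ = {d1, d2, d3, d5, d6, d7, d9}
⟦scholar⟧ = {d2, d3, d4, d6, d7, d8, d9}
… ∩ ⟦left of d7⟧ = {d2, d3, d4, d6, d7, d8, d9} ∩ {d2, d3, d4, d5, d6, d7, d9} = {d2, d3, d4, d6, d7, d9}
… ∩ ⟦under d2⟧ = {d2, d3, d4, d6, d7, d9} ∩ {d1, d2, d3, d7, d8} = {d2, d3, d7}
… ∩ ⟦who jumped⟧ = {d2, d3, d7} ∩ {d1, d2, d3, d5, d6, d7, d9} = {d2, d3, d7}
… ∩ ⟦French⟧ = {d2, d3, d7} ∩ {d2, d4, d7, d8, d9} = {d2, d7}
⟦French scholar left of d7 under d2 who jumped⟧ = {d2, d7}; d2 ∈ this set.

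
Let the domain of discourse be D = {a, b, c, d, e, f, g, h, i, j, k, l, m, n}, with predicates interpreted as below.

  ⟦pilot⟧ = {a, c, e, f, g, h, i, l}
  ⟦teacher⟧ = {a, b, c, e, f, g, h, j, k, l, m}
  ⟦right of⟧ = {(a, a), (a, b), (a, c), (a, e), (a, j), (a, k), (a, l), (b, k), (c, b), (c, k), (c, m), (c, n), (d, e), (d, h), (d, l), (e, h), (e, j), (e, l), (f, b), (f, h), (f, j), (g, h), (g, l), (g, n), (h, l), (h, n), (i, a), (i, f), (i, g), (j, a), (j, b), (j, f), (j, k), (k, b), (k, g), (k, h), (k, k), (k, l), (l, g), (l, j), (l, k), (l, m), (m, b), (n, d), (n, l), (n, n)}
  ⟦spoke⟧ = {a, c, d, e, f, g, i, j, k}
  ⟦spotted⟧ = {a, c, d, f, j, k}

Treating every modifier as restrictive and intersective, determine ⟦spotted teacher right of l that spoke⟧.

⟦right of l⟧ = {x : ⟨x, l⟩ ∈ ⟦right of⟧} = {a, d, e, g, h, k, n}
⟦that spoke⟧ = ⟦spoke⟧ = {a, c, d, e, f, g, i, j, k}
⟦teacher⟧ = {a, b, c, e, f, g, h, j, k, l, m}
… ∩ ⟦right of l⟧ = {a, b, c, e, f, g, h, j, k, l, m} ∩ {a, d, e, g, h, k, n} = {a, e, g, h, k}
… ∩ ⟦that spoke⟧ = {a, e, g, h, k} ∩ {a, c, d, e, f, g, i, j, k} = {a, e, g, k}
… ∩ ⟦spotted⟧ = {a, e, g, k} ∩ {a, c, d, f, j, k} = {a, k}
So ⟦spotted teacher right of l that spoke⟧ = {a, k}.

{a, k}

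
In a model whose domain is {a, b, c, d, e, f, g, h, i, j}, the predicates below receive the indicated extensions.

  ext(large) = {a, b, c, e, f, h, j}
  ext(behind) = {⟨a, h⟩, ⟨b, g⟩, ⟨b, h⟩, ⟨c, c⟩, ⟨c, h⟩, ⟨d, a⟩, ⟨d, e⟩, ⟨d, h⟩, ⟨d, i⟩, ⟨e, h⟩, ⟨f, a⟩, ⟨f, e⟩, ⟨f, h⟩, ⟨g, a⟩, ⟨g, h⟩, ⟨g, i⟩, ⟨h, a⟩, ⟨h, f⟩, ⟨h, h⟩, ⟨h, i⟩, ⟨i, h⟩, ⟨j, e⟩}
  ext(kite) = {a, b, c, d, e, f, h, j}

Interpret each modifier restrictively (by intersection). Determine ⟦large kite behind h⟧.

⟦behind h⟧ = {x : ⟨x, h⟩ ∈ ⟦behind⟧} = {a, b, c, d, e, f, g, h, i}
⟦kite⟧ = {a, b, c, d, e, f, h, j}
… ∩ ⟦behind h⟧ = {a, b, c, d, e, f, h, j} ∩ {a, b, c, d, e, f, g, h, i} = {a, b, c, d, e, f, h}
… ∩ ⟦large⟧ = {a, b, c, d, e, f, h} ∩ {a, b, c, e, f, h, j} = {a, b, c, e, f, h}
So ⟦large kite behind h⟧ = {a, b, c, e, f, h}.

{a, b, c, e, f, h}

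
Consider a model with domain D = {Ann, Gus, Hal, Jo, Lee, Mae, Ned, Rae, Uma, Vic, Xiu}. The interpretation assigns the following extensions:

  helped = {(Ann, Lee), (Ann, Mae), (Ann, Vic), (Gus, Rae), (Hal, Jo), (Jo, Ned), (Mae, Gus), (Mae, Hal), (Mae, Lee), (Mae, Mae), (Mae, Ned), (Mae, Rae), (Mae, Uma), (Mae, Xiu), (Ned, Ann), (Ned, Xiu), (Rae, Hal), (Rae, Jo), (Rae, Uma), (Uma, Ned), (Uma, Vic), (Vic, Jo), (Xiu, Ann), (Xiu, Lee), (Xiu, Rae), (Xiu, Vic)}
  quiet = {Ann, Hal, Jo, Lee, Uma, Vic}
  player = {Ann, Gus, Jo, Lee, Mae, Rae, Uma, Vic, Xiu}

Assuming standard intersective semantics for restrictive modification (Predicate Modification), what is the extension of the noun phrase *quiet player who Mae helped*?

⟦who Mae helped⟧ = {x : ⟨Mae, x⟩ ∈ ⟦helped⟧} = {Gus, Hal, Lee, Mae, Ned, Rae, Uma, Xiu}
⟦player⟧ = {Ann, Gus, Jo, Lee, Mae, Rae, Uma, Vic, Xiu}
… ∩ ⟦who Mae helped⟧ = {Ann, Gus, Jo, Lee, Mae, Rae, Uma, Vic, Xiu} ∩ {Gus, Hal, Lee, Mae, Ned, Rae, Uma, Xiu} = {Gus, Lee, Mae, Rae, Uma, Xiu}
… ∩ ⟦quiet⟧ = {Gus, Lee, Mae, Rae, Uma, Xiu} ∩ {Ann, Hal, Jo, Lee, Uma, Vic} = {Lee, Uma}
So ⟦quiet player who Mae helped⟧ = {Lee, Uma}.

{Lee, Uma}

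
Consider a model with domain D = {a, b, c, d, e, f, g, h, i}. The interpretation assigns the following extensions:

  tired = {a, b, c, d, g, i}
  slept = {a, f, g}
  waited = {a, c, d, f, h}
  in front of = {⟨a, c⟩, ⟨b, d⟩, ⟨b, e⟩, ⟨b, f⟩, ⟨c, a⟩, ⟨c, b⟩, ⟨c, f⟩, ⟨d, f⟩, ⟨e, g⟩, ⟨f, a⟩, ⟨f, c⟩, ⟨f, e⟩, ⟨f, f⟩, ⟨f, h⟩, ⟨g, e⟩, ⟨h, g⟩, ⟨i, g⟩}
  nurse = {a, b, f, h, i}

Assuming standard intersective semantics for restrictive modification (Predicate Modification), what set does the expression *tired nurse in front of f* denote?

⟦in front of f⟧ = {x : ⟨x, f⟩ ∈ ⟦in front of⟧} = {b, c, d, f}
⟦nurse⟧ = {a, b, f, h, i}
… ∩ ⟦in front of f⟧ = {a, b, f, h, i} ∩ {b, c, d, f} = {b, f}
… ∩ ⟦tired⟧ = {b, f} ∩ {a, b, c, d, g, i} = {b}
So ⟦tired nurse in front of f⟧ = {b}.

{b}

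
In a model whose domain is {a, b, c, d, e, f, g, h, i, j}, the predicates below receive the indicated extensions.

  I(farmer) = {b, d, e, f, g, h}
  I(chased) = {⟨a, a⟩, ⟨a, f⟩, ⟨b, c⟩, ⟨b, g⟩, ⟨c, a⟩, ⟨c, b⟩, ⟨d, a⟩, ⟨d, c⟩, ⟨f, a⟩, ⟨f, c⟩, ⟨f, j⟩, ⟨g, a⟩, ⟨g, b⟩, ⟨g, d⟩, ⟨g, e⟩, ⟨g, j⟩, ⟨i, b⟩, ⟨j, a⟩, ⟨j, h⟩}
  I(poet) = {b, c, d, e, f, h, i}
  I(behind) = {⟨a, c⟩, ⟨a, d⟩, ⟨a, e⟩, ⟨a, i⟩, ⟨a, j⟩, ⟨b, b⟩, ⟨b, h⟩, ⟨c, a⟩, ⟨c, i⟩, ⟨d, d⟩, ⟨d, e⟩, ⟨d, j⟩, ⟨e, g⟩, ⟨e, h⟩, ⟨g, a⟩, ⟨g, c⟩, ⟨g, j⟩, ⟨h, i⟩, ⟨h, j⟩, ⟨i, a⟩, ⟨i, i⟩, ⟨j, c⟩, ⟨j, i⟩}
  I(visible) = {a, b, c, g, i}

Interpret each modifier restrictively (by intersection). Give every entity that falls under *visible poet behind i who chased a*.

{c}

⟦behind i⟧ = {x : ⟨x, i⟩ ∈ ⟦behind⟧} = {a, c, h, i, j}
⟦who chased a⟧ = {x : ⟨x, a⟩ ∈ ⟦chased⟧} = {a, c, d, f, g, j}
⟦poet⟧ = {b, c, d, e, f, h, i}
… ∩ ⟦behind i⟧ = {b, c, d, e, f, h, i} ∩ {a, c, h, i, j} = {c, h, i}
… ∩ ⟦who chased a⟧ = {c, h, i} ∩ {a, c, d, f, g, j} = {c}
… ∩ ⟦visible⟧ = {c} ∩ {a, b, c, g, i} = {c}
So ⟦visible poet behind i who chased a⟧ = {c}.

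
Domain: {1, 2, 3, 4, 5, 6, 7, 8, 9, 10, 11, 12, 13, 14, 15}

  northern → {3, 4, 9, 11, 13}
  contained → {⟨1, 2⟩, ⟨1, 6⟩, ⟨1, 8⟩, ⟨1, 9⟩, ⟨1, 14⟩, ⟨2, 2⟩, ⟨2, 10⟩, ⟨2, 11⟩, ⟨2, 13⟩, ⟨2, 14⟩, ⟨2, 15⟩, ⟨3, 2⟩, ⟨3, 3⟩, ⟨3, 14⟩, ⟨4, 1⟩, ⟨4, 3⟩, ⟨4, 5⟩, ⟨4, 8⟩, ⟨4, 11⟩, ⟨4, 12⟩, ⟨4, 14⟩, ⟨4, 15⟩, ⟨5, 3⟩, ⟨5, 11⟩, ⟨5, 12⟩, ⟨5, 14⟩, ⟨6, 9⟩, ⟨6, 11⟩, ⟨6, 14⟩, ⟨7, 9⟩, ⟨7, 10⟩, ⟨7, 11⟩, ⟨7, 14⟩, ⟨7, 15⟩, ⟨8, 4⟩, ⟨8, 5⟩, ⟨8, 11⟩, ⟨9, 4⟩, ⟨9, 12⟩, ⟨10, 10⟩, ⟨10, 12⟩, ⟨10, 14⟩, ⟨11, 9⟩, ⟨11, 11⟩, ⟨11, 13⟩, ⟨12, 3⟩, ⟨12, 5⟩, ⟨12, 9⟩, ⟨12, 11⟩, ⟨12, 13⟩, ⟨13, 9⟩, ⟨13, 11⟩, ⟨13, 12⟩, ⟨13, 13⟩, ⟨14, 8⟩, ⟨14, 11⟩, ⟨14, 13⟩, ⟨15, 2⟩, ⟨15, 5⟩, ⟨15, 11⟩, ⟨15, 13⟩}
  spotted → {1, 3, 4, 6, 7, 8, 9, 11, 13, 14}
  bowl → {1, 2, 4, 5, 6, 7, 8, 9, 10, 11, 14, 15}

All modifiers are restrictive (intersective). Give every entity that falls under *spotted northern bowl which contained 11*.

⟦which contained 11⟧ = {x : ⟨x, 11⟩ ∈ ⟦contained⟧} = {2, 4, 5, 6, 7, 8, 11, 12, 13, 14, 15}
⟦bowl⟧ = {1, 2, 4, 5, 6, 7, 8, 9, 10, 11, 14, 15}
… ∩ ⟦which contained 11⟧ = {1, 2, 4, 5, 6, 7, 8, 9, 10, 11, 14, 15} ∩ {2, 4, 5, 6, 7, 8, 11, 12, 13, 14, 15} = {2, 4, 5, 6, 7, 8, 11, 14, 15}
… ∩ ⟦spotted⟧ = {2, 4, 5, 6, 7, 8, 11, 14, 15} ∩ {1, 3, 4, 6, 7, 8, 9, 11, 13, 14} = {4, 6, 7, 8, 11, 14}
… ∩ ⟦northern⟧ = {4, 6, 7, 8, 11, 14} ∩ {3, 4, 9, 11, 13} = {4, 11}
So ⟦spotted northern bowl which contained 11⟧ = {4, 11}.

{4, 11}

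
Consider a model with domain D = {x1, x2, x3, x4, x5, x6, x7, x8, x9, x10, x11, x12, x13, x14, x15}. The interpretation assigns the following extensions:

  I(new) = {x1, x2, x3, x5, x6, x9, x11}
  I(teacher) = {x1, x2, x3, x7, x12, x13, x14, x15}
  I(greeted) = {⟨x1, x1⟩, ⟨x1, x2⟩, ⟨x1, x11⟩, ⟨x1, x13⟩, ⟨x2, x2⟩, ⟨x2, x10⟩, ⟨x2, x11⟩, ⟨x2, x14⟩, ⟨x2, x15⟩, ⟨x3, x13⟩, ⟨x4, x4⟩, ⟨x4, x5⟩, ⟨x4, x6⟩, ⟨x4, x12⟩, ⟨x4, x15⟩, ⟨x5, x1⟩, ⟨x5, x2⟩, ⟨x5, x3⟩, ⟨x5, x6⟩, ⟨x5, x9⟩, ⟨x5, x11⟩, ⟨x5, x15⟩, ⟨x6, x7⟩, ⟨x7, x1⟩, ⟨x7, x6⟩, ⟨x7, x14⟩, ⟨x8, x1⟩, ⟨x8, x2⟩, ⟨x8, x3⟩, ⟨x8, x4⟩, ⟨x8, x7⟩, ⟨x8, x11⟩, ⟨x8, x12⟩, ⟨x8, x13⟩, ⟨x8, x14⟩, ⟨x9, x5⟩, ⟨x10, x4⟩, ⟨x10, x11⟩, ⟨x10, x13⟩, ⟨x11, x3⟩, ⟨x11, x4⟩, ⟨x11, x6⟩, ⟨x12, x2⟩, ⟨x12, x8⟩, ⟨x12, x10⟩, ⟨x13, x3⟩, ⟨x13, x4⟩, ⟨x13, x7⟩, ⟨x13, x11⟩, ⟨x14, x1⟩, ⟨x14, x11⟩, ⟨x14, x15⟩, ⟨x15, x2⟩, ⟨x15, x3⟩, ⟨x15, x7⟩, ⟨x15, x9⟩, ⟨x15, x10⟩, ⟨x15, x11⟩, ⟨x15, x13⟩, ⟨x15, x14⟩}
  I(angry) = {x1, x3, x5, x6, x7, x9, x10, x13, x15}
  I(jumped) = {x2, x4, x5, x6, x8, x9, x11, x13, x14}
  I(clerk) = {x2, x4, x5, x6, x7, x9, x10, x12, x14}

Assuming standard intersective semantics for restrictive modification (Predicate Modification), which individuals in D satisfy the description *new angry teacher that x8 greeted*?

⟦that x8 greeted⟧ = {x : ⟨x8, x⟩ ∈ ⟦greeted⟧} = {x1, x2, x3, x4, x7, x11, x12, x13, x14}
⟦teacher⟧ = {x1, x2, x3, x7, x12, x13, x14, x15}
… ∩ ⟦that x8 greeted⟧ = {x1, x2, x3, x7, x12, x13, x14, x15} ∩ {x1, x2, x3, x4, x7, x11, x12, x13, x14} = {x1, x2, x3, x7, x12, x13, x14}
… ∩ ⟦new⟧ = {x1, x2, x3, x7, x12, x13, x14} ∩ {x1, x2, x3, x5, x6, x9, x11} = {x1, x2, x3}
… ∩ ⟦angry⟧ = {x1, x2, x3} ∩ {x1, x3, x5, x6, x7, x9, x10, x13, x15} = {x1, x3}
So ⟦new angry teacher that x8 greeted⟧ = {x1, x3}.

{x1, x3}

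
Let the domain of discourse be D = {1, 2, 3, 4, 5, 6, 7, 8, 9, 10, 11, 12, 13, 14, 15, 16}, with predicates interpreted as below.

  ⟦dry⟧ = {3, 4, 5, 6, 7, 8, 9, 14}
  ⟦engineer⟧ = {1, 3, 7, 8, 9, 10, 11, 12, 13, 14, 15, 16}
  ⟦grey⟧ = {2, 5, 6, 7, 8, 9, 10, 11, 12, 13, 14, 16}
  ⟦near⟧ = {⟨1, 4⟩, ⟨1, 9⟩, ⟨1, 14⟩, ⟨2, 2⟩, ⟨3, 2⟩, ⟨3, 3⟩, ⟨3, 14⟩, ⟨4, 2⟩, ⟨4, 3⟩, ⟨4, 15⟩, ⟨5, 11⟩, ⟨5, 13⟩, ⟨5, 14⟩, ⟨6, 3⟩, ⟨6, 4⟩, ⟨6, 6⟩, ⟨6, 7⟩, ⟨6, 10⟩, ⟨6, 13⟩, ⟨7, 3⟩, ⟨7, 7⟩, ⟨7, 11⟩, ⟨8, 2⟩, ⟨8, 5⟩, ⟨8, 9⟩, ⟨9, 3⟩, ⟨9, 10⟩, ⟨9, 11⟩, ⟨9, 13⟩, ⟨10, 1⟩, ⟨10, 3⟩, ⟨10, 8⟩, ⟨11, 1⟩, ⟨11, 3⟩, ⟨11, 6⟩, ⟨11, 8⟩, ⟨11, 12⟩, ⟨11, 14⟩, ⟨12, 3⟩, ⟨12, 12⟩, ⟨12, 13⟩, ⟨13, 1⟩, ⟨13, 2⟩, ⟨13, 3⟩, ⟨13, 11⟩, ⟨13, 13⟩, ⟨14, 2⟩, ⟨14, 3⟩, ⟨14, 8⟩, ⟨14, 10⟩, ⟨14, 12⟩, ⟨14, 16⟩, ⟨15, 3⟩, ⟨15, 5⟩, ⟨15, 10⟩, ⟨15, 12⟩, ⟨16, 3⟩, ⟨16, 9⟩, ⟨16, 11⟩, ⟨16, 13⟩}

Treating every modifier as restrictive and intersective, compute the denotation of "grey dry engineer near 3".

⟦near 3⟧ = {x : ⟨x, 3⟩ ∈ ⟦near⟧} = {3, 4, 6, 7, 9, 10, 11, 12, 13, 14, 15, 16}
⟦engineer⟧ = {1, 3, 7, 8, 9, 10, 11, 12, 13, 14, 15, 16}
… ∩ ⟦near 3⟧ = {1, 3, 7, 8, 9, 10, 11, 12, 13, 14, 15, 16} ∩ {3, 4, 6, 7, 9, 10, 11, 12, 13, 14, 15, 16} = {3, 7, 9, 10, 11, 12, 13, 14, 15, 16}
… ∩ ⟦grey⟧ = {3, 7, 9, 10, 11, 12, 13, 14, 15, 16} ∩ {2, 5, 6, 7, 8, 9, 10, 11, 12, 13, 14, 16} = {7, 9, 10, 11, 12, 13, 14, 16}
… ∩ ⟦dry⟧ = {7, 9, 10, 11, 12, 13, 14, 16} ∩ {3, 4, 5, 6, 7, 8, 9, 14} = {7, 9, 14}
So ⟦grey dry engineer near 3⟧ = {7, 9, 14}.

{7, 9, 14}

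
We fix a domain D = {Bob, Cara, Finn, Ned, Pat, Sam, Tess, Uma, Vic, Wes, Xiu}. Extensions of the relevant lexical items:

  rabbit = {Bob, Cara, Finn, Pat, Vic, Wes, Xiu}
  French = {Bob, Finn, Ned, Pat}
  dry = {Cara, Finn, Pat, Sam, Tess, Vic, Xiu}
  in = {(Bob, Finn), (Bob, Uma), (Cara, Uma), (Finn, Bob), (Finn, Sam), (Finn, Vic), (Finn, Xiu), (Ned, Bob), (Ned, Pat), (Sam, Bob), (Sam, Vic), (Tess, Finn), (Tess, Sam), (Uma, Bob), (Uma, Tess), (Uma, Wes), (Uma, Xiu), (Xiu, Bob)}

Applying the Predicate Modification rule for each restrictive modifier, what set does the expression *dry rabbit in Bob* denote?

⟦in Bob⟧ = {x : ⟨x, Bob⟩ ∈ ⟦in⟧} = {Finn, Ned, Sam, Uma, Xiu}
⟦rabbit⟧ = {Bob, Cara, Finn, Pat, Vic, Wes, Xiu}
… ∩ ⟦in Bob⟧ = {Bob, Cara, Finn, Pat, Vic, Wes, Xiu} ∩ {Finn, Ned, Sam, Uma, Xiu} = {Finn, Xiu}
… ∩ ⟦dry⟧ = {Finn, Xiu} ∩ {Cara, Finn, Pat, Sam, Tess, Vic, Xiu} = {Finn, Xiu}
So ⟦dry rabbit in Bob⟧ = {Finn, Xiu}.

{Finn, Xiu}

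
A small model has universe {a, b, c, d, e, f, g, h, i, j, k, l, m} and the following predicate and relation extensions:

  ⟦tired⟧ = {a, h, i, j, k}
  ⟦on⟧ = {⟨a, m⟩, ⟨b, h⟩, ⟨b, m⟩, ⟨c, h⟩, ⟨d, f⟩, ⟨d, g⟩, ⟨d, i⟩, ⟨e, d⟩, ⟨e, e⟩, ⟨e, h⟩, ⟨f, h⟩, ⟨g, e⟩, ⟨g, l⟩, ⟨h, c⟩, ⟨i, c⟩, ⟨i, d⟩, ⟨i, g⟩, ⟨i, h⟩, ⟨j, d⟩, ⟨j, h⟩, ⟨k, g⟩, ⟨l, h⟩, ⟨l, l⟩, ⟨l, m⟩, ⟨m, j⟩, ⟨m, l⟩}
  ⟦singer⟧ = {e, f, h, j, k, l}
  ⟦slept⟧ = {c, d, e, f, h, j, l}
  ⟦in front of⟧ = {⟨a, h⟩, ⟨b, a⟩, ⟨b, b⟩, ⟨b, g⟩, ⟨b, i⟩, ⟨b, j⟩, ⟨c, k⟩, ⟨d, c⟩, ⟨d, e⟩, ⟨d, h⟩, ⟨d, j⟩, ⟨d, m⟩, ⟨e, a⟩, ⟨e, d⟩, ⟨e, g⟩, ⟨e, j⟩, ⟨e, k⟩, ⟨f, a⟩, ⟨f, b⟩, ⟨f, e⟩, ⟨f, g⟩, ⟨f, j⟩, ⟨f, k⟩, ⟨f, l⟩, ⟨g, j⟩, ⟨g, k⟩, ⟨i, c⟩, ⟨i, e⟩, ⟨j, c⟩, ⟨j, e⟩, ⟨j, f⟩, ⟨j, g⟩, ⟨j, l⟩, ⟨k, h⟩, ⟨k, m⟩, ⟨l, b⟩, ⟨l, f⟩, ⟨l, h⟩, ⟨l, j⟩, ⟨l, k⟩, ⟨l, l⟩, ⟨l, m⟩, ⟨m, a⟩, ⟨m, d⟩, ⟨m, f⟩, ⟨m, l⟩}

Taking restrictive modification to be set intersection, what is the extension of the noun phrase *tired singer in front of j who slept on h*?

⟦in front of j⟧ = {x : ⟨x, j⟩ ∈ ⟦in front of⟧} = {b, d, e, f, g, l}
⟦who slept⟧ = ⟦slept⟧ = {c, d, e, f, h, j, l}
⟦on h⟧ = {x : ⟨x, h⟩ ∈ ⟦on⟧} = {b, c, e, f, i, j, l}
⟦singer⟧ = {e, f, h, j, k, l}
… ∩ ⟦in front of j⟧ = {e, f, h, j, k, l} ∩ {b, d, e, f, g, l} = {e, f, l}
… ∩ ⟦who slept⟧ = {e, f, l} ∩ {c, d, e, f, h, j, l} = {e, f, l}
… ∩ ⟦on h⟧ = {e, f, l} ∩ {b, c, e, f, i, j, l} = {e, f, l}
… ∩ ⟦tired⟧ = {e, f, l} ∩ {a, h, i, j, k} = ∅
So ⟦tired singer in front of j who slept on h⟧ = { }.

{ }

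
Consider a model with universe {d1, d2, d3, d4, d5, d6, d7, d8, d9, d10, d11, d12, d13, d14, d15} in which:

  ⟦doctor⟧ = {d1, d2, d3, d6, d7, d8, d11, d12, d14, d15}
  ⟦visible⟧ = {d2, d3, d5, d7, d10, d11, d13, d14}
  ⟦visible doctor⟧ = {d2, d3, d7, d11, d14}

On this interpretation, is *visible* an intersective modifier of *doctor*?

⟦visible⟧ ∩ ⟦doctor⟧ = {d2, d3, d5, d7, d10, d11, d13, d14} ∩ {d1, d2, d3, d6, d7, d8, d11, d12, d14, d15} = {d2, d3, d7, d11, d14}
Observed ⟦visible doctor⟧ = {d2, d3, d7, d11, d14}.
These coincide, so the modifier is intersective here.

yes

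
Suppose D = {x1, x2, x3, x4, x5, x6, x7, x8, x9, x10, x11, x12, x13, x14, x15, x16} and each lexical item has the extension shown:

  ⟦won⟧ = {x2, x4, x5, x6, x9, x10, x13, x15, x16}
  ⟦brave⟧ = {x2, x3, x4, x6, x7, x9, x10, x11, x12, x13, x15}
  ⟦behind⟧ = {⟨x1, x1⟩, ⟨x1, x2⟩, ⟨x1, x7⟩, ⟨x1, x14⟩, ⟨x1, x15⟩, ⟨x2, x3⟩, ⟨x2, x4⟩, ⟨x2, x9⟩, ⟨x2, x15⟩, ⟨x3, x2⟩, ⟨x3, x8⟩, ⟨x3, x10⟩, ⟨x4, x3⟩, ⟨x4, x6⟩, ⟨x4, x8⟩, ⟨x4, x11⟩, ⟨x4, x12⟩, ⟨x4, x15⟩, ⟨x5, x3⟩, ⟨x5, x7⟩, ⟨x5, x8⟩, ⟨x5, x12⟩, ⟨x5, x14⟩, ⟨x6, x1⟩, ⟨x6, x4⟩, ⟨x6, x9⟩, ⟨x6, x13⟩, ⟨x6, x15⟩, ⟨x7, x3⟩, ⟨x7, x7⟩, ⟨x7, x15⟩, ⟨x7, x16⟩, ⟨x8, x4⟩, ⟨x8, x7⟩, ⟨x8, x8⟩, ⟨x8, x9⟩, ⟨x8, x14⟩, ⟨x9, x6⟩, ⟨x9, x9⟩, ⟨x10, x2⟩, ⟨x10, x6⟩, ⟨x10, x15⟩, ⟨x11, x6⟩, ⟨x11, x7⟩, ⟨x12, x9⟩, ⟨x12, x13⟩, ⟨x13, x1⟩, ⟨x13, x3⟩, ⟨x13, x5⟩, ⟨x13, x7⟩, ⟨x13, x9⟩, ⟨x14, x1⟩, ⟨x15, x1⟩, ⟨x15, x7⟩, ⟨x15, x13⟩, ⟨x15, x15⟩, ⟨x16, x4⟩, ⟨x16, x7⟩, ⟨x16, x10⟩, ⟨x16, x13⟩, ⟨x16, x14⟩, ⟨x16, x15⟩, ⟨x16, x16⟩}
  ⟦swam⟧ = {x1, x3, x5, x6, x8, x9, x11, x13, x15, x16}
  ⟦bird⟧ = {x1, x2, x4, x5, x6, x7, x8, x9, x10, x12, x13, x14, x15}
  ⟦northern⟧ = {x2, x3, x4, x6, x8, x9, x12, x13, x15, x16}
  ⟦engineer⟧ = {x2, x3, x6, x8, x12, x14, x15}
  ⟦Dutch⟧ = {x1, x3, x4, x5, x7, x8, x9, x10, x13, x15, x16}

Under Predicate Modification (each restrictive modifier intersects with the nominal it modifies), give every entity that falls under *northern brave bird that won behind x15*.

{x2, x4, x6, x15}

⟦that won⟧ = ⟦won⟧ = {x2, x4, x5, x6, x9, x10, x13, x15, x16}
⟦behind x15⟧ = {x : ⟨x, x15⟩ ∈ ⟦behind⟧} = {x1, x2, x4, x6, x7, x10, x15, x16}
⟦bird⟧ = {x1, x2, x4, x5, x6, x7, x8, x9, x10, x12, x13, x14, x15}
… ∩ ⟦that won⟧ = {x1, x2, x4, x5, x6, x7, x8, x9, x10, x12, x13, x14, x15} ∩ {x2, x4, x5, x6, x9, x10, x13, x15, x16} = {x2, x4, x5, x6, x9, x10, x13, x15}
… ∩ ⟦behind x15⟧ = {x2, x4, x5, x6, x9, x10, x13, x15} ∩ {x1, x2, x4, x6, x7, x10, x15, x16} = {x2, x4, x6, x10, x15}
… ∩ ⟦northern⟧ = {x2, x4, x6, x10, x15} ∩ {x2, x3, x4, x6, x8, x9, x12, x13, x15, x16} = {x2, x4, x6, x15}
… ∩ ⟦brave⟧ = {x2, x4, x6, x15} ∩ {x2, x3, x4, x6, x7, x9, x10, x11, x12, x13, x15} = {x2, x4, x6, x15}
So ⟦northern brave bird that won behind x15⟧ = {x2, x4, x6, x15}.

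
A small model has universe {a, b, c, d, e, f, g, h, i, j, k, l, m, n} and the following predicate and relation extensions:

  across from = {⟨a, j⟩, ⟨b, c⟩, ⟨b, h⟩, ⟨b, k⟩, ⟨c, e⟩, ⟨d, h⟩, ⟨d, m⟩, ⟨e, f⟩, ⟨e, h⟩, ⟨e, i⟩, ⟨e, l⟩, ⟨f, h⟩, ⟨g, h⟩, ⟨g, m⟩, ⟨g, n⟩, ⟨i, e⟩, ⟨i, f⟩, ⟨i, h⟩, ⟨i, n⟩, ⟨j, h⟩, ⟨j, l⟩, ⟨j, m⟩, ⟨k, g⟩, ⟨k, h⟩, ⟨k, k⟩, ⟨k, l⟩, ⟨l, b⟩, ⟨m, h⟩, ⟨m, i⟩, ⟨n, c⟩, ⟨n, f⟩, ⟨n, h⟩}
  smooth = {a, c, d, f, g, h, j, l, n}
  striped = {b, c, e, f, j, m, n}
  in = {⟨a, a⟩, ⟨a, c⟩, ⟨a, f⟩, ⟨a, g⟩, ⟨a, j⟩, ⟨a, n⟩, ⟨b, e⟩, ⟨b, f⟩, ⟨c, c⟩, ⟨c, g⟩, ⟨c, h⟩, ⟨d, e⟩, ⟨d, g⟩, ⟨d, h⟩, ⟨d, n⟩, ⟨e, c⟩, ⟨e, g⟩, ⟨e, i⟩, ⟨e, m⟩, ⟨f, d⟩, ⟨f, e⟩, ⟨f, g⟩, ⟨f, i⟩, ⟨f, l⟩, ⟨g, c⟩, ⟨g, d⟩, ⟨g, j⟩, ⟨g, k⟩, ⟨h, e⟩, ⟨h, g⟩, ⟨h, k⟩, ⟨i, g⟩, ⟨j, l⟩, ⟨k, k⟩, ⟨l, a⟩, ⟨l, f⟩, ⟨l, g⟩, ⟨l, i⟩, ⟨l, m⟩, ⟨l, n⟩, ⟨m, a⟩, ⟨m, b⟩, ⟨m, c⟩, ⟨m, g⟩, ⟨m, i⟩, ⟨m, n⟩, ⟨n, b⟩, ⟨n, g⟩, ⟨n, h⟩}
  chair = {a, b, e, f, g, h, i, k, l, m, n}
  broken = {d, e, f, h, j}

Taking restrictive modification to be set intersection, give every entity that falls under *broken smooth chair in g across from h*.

⟦in g⟧ = {x : ⟨x, g⟩ ∈ ⟦in⟧} = {a, c, d, e, f, h, i, l, m, n}
⟦across from h⟧ = {x : ⟨x, h⟩ ∈ ⟦across from⟧} = {b, d, e, f, g, i, j, k, m, n}
⟦chair⟧ = {a, b, e, f, g, h, i, k, l, m, n}
… ∩ ⟦in g⟧ = {a, b, e, f, g, h, i, k, l, m, n} ∩ {a, c, d, e, f, h, i, l, m, n} = {a, e, f, h, i, l, m, n}
… ∩ ⟦across from h⟧ = {a, e, f, h, i, l, m, n} ∩ {b, d, e, f, g, i, j, k, m, n} = {e, f, i, m, n}
… ∩ ⟦broken⟧ = {e, f, i, m, n} ∩ {d, e, f, h, j} = {e, f}
… ∩ ⟦smooth⟧ = {e, f} ∩ {a, c, d, f, g, h, j, l, n} = {f}
So ⟦broken smooth chair in g across from h⟧ = {f}.

{f}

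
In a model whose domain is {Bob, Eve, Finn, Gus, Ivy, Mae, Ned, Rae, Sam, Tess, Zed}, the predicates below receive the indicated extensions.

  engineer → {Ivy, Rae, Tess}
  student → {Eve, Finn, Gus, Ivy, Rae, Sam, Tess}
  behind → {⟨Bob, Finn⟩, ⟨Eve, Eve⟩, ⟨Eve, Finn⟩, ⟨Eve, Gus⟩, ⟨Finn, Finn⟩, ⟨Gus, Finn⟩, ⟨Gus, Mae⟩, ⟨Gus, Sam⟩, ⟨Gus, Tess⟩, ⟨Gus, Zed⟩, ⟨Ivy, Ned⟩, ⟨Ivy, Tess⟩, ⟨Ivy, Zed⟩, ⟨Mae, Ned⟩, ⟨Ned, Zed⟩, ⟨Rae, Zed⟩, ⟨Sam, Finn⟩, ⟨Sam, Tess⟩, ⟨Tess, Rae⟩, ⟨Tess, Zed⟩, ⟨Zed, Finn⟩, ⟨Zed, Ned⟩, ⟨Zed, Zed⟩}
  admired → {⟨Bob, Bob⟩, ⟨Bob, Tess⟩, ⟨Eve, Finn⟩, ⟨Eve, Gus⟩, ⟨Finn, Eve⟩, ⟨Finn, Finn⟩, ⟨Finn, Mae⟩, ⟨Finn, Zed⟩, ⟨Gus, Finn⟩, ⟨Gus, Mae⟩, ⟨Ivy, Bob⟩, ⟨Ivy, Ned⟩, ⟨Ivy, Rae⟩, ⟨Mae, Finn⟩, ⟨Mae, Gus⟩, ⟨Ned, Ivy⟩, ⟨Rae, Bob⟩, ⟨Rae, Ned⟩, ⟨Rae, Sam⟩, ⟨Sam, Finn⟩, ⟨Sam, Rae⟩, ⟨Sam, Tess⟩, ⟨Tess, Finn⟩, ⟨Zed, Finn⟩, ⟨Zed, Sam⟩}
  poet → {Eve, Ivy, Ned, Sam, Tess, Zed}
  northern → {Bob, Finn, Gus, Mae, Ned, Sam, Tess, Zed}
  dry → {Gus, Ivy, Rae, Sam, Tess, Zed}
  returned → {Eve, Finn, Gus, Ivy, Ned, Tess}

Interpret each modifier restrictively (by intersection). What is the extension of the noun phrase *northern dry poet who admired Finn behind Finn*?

{Sam, Zed}

⟦who admired Finn⟧ = {x : ⟨x, Finn⟩ ∈ ⟦admired⟧} = {Eve, Finn, Gus, Mae, Sam, Tess, Zed}
⟦behind Finn⟧ = {x : ⟨x, Finn⟩ ∈ ⟦behind⟧} = {Bob, Eve, Finn, Gus, Sam, Zed}
⟦poet⟧ = {Eve, Ivy, Ned, Sam, Tess, Zed}
… ∩ ⟦who admired Finn⟧ = {Eve, Ivy, Ned, Sam, Tess, Zed} ∩ {Eve, Finn, Gus, Mae, Sam, Tess, Zed} = {Eve, Sam, Tess, Zed}
… ∩ ⟦behind Finn⟧ = {Eve, Sam, Tess, Zed} ∩ {Bob, Eve, Finn, Gus, Sam, Zed} = {Eve, Sam, Zed}
… ∩ ⟦northern⟧ = {Eve, Sam, Zed} ∩ {Bob, Finn, Gus, Mae, Ned, Sam, Tess, Zed} = {Sam, Zed}
… ∩ ⟦dry⟧ = {Sam, Zed} ∩ {Gus, Ivy, Rae, Sam, Tess, Zed} = {Sam, Zed}
So ⟦northern dry poet who admired Finn behind Finn⟧ = {Sam, Zed}.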